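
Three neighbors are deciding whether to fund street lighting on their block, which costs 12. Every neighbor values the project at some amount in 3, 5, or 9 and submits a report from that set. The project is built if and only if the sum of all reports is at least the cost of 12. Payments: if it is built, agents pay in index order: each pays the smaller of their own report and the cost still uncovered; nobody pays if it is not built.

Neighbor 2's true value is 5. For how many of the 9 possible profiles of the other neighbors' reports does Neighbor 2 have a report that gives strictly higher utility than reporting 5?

3

Others report (3, 9): truth gives 0; report 3 gives 2 > 0. Violating.
Others report (5, 5): truth gives 0; report 3 gives 2 > 0. Violating.
Others report (5, 9): truth gives 0; report 3 gives 2 > 0. Violating.
Others report (3, 3): truth gives 0; no alternative beats it.
Others report (3, 5): truth gives 0; no alternative beats it.
(Checking all 9 profiles: 3 have a profitable deviation, 6 do not.)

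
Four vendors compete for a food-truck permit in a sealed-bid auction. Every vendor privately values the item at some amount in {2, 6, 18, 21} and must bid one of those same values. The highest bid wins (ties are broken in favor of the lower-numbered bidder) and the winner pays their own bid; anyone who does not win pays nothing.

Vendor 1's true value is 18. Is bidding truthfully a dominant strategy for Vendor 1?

No

Consider the case where Vendor 2 bids 2, Vendor 3 bids 2 and Vendor 4 bids 2.
Truthful bid 18: wins, pays 18, utility 18 - 18 = 0.
Bid 2 instead: wins, pays 2, utility 18 - 2 = 16.
Since 16 > 0, bidding 2 is strictly better here, so truthful bidding is not dominant.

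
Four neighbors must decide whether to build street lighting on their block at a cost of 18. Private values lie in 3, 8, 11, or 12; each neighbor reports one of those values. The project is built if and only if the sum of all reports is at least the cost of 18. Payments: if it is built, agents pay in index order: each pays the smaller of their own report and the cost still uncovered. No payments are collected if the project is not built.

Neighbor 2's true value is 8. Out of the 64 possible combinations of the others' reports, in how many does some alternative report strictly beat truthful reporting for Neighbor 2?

60

Others report (3, 3, 11): truth gives 0; report 3 gives 5 > 0. Violating.
Others report (3, 3, 12): truth gives 0; report 3 gives 5 > 0. Violating.
Others report (3, 8, 8): truth gives 0; report 3 gives 5 > 0. Violating.
Others report (3, 8, 11): truth gives 0; report 3 gives 5 > 0. Violating.
Others report (3, 3, 3): truth gives 0; no alternative beats it.
Others report (3, 3, 8): truth gives 0; no alternative beats it.
(Checking all 64 profiles: 60 have a profitable deviation, 4 do not.)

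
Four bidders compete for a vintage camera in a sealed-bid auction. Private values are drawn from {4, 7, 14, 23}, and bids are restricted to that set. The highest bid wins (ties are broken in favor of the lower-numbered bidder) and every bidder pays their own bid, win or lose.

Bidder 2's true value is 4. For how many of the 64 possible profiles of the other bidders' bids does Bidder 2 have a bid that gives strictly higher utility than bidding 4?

Others bid (4, 4, 4): truth gives -4; bid 7 gives -3 > -4. Violating.
Others bid (4, 4, 7): truth gives -4; bid 7 gives -3 > -4. Violating.
Others bid (4, 7, 4): truth gives -4; bid 7 gives -3 > -4. Violating.
Others bid (4, 7, 7): truth gives -4; bid 7 gives -3 > -4. Violating.
Others bid (4, 4, 14): truth gives -4; no alternative beats it.
Others bid (4, 4, 23): truth gives -4; no alternative beats it.
(Checking all 64 profiles: 4 have a profitable deviation, 60 do not.)

4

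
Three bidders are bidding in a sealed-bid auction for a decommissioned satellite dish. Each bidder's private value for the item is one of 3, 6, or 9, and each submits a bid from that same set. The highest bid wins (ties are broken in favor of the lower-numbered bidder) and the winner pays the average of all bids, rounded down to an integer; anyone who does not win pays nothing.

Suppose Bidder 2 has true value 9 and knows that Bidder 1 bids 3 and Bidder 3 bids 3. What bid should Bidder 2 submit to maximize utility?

6

Bid 3: loses, pays 0, utility 0.
Bid 6: wins, pays 4, utility 9 - 4 = 5.
Bid 9: wins, pays 5, utility 9 - 5 = 4.
The best choice is 6 with utility 5.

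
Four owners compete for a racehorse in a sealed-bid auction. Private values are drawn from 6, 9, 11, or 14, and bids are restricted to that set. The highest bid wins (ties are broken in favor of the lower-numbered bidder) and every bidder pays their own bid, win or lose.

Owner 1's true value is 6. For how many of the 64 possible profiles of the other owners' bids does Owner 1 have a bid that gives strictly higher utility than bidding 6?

26

Others bid (6, 6, 9): truth gives -6; bid 9 gives -3 > -6. Violating.
Others bid (6, 6, 11): truth gives -6; bid 11 gives -5 > -6. Violating.
Others bid (6, 9, 6): truth gives -6; bid 9 gives -3 > -6. Violating.
Others bid (6, 9, 9): truth gives -6; bid 9 gives -3 > -6. Violating.
Others bid (6, 6, 6): truth gives 0; no alternative beats it.
Others bid (6, 6, 14): truth gives -6; no alternative beats it.
(Checking all 64 profiles: 26 have a profitable deviation, 38 do not.)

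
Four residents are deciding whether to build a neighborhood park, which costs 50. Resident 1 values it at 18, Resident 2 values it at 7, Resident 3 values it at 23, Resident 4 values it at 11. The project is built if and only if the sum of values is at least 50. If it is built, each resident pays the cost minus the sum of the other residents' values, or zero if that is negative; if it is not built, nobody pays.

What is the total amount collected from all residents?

Total value 59 ≥ cost 50, so it is built.
Resident 1: others sum to 41; max(0, 50 - 41) = 9.
Resident 2: others sum to 52; max(0, 50 - 52) = 0.
Resident 3: others sum to 36; max(0, 50 - 36) = 14.
Resident 4: others sum to 48; max(0, 50 - 48) = 2.
Total collected = 9 + 0 + 14 + 2 = 25.

25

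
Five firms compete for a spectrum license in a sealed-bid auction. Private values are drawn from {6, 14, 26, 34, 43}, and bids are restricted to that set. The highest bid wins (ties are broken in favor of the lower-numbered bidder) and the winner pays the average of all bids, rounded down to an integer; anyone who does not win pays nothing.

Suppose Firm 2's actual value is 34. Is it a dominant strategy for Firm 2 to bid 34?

Consider the case where Firm 1 bids 6, Firm 3 bids 6, Firm 4 bids 6 and Firm 5 bids 6.
Truthful bid 34: wins, pays 11, utility 34 - 11 = 23.
Bid 14 instead: wins, pays 7, utility 34 - 7 = 27.
Since 27 > 23, bidding 14 is strictly better here, so truthful bidding is not dominant.

No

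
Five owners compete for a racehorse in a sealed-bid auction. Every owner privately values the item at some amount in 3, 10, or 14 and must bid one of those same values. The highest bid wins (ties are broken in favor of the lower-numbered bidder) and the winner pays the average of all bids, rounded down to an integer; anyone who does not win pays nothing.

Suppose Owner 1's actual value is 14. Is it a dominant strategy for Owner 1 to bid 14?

No

Consider the case where Owner 2 bids 3, Owner 3 bids 3, Owner 4 bids 3 and Owner 5 bids 3.
Truthful bid 14: wins, pays 5, utility 14 - 5 = 9.
Bid 3 instead: wins, pays 3, utility 14 - 3 = 11.
Since 11 > 9, bidding 3 is strictly better here, so truthful bidding is not dominant.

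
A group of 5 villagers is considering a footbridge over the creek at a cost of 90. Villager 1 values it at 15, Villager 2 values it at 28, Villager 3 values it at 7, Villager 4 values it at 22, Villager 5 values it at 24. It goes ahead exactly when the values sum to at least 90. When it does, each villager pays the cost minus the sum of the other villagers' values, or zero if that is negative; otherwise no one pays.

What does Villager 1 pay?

9

Total value 96 ≥ cost 90, so the project is built.
The other villagers' values sum to 81.
Cost minus that sum is 90 - 81 = 9.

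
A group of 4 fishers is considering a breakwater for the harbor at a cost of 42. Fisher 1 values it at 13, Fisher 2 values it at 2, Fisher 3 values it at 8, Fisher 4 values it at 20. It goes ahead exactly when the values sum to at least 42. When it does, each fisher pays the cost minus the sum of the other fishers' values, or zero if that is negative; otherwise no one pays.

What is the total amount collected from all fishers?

39

Total value 43 ≥ cost 42, so it is built.
Fisher 1: others sum to 30; max(0, 42 - 30) = 12.
Fisher 2: others sum to 41; max(0, 42 - 41) = 1.
Fisher 3: others sum to 35; max(0, 42 - 35) = 7.
Fisher 4: others sum to 23; max(0, 42 - 23) = 19.
Total collected = 12 + 1 + 7 + 19 = 39.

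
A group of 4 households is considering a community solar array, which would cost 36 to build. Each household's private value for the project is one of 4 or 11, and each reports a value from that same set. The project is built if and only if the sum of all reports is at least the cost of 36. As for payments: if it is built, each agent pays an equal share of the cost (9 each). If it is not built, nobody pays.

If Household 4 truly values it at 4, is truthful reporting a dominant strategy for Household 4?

Yes

Check each profile of the others' reports and compare truth against every alternative report.
Others report (4, 11, 11): truth gives 0, best alternative gives -5.
Others report (11, 4, 11): truth gives 0, best alternative gives -5.
Others report (11, 11, 4): truth gives 0, best alternative gives -5.
Others report (11, 11, 11): truth gives -5, best alternative gives -5.
Others report (4, 4, 4): truth gives 0, best alternative gives 0.
Others report (4, 4, 11): truth gives 0, best alternative gives 0.
(Remaining 2 profiles checked similarly; truth is weakly best in each.)
In every case the truthful report is at least as good as any alternative, so it is a dominant strategy.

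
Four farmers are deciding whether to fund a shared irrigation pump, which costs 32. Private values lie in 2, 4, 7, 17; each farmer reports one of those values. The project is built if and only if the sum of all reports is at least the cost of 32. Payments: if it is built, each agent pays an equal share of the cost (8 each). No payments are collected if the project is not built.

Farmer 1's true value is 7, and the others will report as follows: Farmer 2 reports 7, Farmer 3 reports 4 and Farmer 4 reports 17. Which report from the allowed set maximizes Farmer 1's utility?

Report 2: project not built, utility 0.
Report 4: project built, pays 8, utility 7 - 8 = -1.
Report 7: project built, pays 8, utility 7 - 8 = -1.
Report 17: project built, pays 8, utility 7 - 8 = -1.
The best choice is 2 with utility 0.

2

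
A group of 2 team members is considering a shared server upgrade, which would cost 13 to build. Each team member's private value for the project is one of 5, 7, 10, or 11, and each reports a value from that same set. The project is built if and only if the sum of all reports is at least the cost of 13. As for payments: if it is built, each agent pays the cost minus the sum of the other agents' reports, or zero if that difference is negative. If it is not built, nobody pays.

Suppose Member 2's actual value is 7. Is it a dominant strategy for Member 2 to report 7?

Yes

Check each profile of the others' reports and compare truth against every alternative report.
Others report (11): truth gives 5, best alternative gives 5.
Others report (10): truth gives 4, best alternative gives 4.
Others report (7): truth gives 1, best alternative gives 1.
Others report (5): truth gives 0, best alternative gives 0.
In every case the truthful report is at least as good as any alternative, so it is a dominant strategy.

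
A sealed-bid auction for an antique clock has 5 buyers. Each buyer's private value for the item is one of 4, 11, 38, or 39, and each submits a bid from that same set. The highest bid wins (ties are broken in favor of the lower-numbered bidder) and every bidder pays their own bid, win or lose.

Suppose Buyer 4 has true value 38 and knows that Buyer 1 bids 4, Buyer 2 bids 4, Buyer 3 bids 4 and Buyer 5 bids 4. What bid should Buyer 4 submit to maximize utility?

11

Bid 4: loses but pays 4, utility -4.
Bid 11: wins, pays 11, utility 38 - 11 = 27.
Bid 38: wins, pays 38, utility 38 - 38 = 0.
Bid 39: wins, pays 39, utility 38 - 39 = -1.
The best choice is 11 with utility 27.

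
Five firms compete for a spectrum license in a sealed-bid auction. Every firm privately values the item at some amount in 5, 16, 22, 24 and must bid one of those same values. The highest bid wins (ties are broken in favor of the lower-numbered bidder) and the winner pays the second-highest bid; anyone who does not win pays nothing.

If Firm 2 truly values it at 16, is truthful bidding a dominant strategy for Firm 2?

Yes

Check each profile of the others' bids and compare truth against every alternative bid.
Others bid (5, 5, 5, 5): truth gives 11, best alternative gives 11.
Others bid (5, 5, 5, 16): truth gives 0, best alternative gives 0.
Others bid (5, 5, 5, 22): truth gives 0, best alternative gives 0.
Others bid (5, 5, 5, 24): truth gives 0, best alternative gives 0.
Others bid (5, 5, 16, 5): truth gives 0, best alternative gives 0.
Others bid (5, 5, 16, 16): truth gives 0, best alternative gives 0.
(Remaining 250 profiles checked similarly; truth is weakly best in each.)
In every case the truthful bid is at least as good as any alternative, so it is a dominant strategy.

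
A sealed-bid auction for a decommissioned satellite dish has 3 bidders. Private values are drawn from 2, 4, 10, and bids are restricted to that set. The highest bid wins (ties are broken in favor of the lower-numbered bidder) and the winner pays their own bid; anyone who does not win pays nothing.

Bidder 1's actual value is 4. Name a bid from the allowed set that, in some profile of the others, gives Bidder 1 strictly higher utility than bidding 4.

2

Suppose Bidder 2 bids 2 and Bidder 3 bids 2.
Bid 4: wins, pays 4, utility 4 - 4 = 0.
Bid 2: wins, pays 2, utility 4 - 2 = 2.
So bidding 2 beats truth here (2 > 0).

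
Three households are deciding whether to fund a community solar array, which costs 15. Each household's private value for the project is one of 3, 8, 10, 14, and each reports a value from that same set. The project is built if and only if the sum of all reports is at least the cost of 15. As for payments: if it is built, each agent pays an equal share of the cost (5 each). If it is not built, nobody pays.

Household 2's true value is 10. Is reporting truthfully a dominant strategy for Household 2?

Yes

Check each profile of the others' reports and compare truth against every alternative report.
Others report (3, 3): truth gives 5, best alternative gives 5.
Others report (3, 8): truth gives 5, best alternative gives 5.
Others report (3, 10): truth gives 5, best alternative gives 5.
Others report (3, 14): truth gives 5, best alternative gives 5.
Others report (8, 3): truth gives 5, best alternative gives 5.
Others report (8, 8): truth gives 5, best alternative gives 5.
(Remaining 10 profiles checked similarly; truth is weakly best in each.)
In every case the truthful report is at least as good as any alternative, so it is a dominant strategy.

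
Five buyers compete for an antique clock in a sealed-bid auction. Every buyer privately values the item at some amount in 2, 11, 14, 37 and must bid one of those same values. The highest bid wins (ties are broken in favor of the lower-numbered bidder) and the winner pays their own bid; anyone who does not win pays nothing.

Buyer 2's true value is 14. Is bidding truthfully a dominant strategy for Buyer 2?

Consider the case where Buyer 1 bids 2, Buyer 3 bids 2, Buyer 4 bids 2 and Buyer 5 bids 2.
Truthful bid 14: wins, pays 14, utility 14 - 14 = 0.
Bid 11 instead: wins, pays 11, utility 14 - 11 = 3.
Since 3 > 0, bidding 11 is strictly better here, so truthful bidding is not dominant.

No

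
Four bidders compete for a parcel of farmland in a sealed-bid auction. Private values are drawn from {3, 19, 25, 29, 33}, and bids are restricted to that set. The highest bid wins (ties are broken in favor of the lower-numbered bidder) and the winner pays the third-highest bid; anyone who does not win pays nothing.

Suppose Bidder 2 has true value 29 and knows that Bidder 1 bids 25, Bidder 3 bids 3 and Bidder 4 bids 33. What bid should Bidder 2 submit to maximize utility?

33

Bid 3: loses, pays 0, utility 0.
Bid 19: loses, pays 0, utility 0.
Bid 25: loses, pays 0, utility 0.
Bid 29: loses, pays 0, utility 0.
Bid 33: wins, pays 25, utility 29 - 25 = 4.
The best choice is 33 with utility 4.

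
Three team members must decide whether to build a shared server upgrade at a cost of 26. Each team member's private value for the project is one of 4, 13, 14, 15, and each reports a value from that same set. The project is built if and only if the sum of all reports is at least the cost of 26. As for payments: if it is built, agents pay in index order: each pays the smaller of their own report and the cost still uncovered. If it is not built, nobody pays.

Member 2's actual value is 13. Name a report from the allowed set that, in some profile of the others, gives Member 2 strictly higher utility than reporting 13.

4

Suppose Member 1 reports 13 and Member 3 reports 13.
Report 13: project built, pays 13, utility 13 - 13 = 0.
Report 4: project built, pays 4, utility 13 - 4 = 9.
So reporting 4 beats truth here (9 > 0).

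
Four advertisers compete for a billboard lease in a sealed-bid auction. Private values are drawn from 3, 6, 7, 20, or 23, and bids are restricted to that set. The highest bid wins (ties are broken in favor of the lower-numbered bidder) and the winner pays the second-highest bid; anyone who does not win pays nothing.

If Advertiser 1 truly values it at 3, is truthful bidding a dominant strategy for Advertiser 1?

Yes

Check each profile of the others' bids and compare truth against every alternative bid.
Others bid (3, 3, 6): truth gives 0, best alternative gives -3.
Others bid (3, 6, 3): truth gives 0, best alternative gives -3.
Others bid (3, 6, 6): truth gives 0, best alternative gives -3.
Others bid (6, 3, 3): truth gives 0, best alternative gives -3.
Others bid (6, 3, 6): truth gives 0, best alternative gives -3.
Others bid (6, 6, 3): truth gives 0, best alternative gives -3.
(Remaining 119 profiles checked similarly; truth is weakly best in each.)
In every case the truthful bid is at least as good as any alternative, so it is a dominant strategy.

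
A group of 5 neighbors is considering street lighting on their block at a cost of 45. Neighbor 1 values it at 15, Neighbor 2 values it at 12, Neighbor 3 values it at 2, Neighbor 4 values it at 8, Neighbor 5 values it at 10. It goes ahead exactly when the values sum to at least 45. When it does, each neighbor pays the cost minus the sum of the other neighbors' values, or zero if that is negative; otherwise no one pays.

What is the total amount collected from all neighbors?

Total value 47 ≥ cost 45, so it is built.
Neighbor 1: others sum to 32; max(0, 45 - 32) = 13.
Neighbor 2: others sum to 35; max(0, 45 - 35) = 10.
Neighbor 3: others sum to 45; max(0, 45 - 45) = 0.
Neighbor 4: others sum to 39; max(0, 45 - 39) = 6.
Neighbor 5: others sum to 37; max(0, 45 - 37) = 8.
Total collected = 13 + 10 + 0 + 6 + 8 = 37.

37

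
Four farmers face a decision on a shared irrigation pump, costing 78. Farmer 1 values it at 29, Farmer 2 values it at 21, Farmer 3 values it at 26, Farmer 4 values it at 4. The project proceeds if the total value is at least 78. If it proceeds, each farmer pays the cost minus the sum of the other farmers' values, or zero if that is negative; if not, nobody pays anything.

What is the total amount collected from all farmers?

Total value 80 ≥ cost 78, so it is built.
Farmer 1: others sum to 51; max(0, 78 - 51) = 27.
Farmer 2: others sum to 59; max(0, 78 - 59) = 19.
Farmer 3: others sum to 54; max(0, 78 - 54) = 24.
Farmer 4: others sum to 76; max(0, 78 - 76) = 2.
Total collected = 27 + 19 + 24 + 2 = 72.

72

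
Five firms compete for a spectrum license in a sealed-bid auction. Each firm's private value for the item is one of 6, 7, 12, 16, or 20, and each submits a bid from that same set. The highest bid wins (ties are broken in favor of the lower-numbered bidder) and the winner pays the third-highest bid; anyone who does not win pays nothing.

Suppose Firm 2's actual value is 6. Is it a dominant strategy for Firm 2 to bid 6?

Yes

Check each profile of the others' bids and compare truth against every alternative bid.
Others bid (6, 6, 7, 7): truth gives 0, best alternative gives -1.
Others bid (6, 7, 6, 7): truth gives 0, best alternative gives -1.
Others bid (6, 7, 7, 6): truth gives 0, best alternative gives -1.
Others bid (6, 7, 7, 7): truth gives 0, best alternative gives -1.
Others bid (6, 6, 6, 6): truth gives 0, best alternative gives 0.
Others bid (6, 6, 6, 7): truth gives 0, best alternative gives 0.
(Remaining 619 profiles checked similarly; truth is weakly best in each.)
In every case the truthful bid is at least as good as any alternative, so it is a dominant strategy.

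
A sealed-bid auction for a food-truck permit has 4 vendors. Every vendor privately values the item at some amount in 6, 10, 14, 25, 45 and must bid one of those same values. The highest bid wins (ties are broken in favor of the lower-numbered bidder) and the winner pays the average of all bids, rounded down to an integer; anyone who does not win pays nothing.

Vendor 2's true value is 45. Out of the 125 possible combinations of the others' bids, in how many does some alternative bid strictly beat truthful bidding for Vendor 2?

48

Others bid (6, 6, 6): truth gives 30; bid 10 gives 38 > 30. Violating.
Others bid (6, 6, 10): truth gives 29; bid 10 gives 37 > 29. Violating.
Others bid (6, 6, 14): truth gives 28; bid 14 gives 35 > 28. Violating.
Others bid (6, 6, 25): truth gives 25; bid 25 gives 30 > 25. Violating.
Others bid (6, 6, 45): truth gives 20; no alternative beats it.
Others bid (6, 10, 45): truth gives 19; no alternative beats it.
(Checking all 125 profiles: 48 have a profitable deviation, 77 do not.)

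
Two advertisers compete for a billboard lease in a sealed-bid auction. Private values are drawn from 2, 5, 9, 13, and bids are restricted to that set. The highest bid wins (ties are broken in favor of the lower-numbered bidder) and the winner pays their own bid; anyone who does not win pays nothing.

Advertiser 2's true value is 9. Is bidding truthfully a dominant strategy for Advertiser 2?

Consider the case where Advertiser 1 bids 2.
Truthful bid 9: wins, pays 9, utility 9 - 9 = 0.
Bid 5 instead: wins, pays 5, utility 9 - 5 = 4.
Since 4 > 0, bidding 5 is strictly better here, so truthful bidding is not dominant.

No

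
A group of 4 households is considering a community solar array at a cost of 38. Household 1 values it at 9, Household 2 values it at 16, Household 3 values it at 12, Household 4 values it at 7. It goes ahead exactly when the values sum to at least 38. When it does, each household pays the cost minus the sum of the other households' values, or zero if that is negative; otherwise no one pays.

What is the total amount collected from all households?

Total value 44 ≥ cost 38, so it is built.
Household 1: others sum to 35; max(0, 38 - 35) = 3.
Household 2: others sum to 28; max(0, 38 - 28) = 10.
Household 3: others sum to 32; max(0, 38 - 32) = 6.
Household 4: others sum to 37; max(0, 38 - 37) = 1.
Total collected = 3 + 10 + 6 + 1 = 20.

20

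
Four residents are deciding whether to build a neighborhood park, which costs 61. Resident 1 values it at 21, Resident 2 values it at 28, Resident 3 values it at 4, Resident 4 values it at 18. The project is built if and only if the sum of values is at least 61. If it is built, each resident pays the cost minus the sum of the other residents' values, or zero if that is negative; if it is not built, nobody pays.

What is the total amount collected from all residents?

Total value 71 ≥ cost 61, so it is built.
Resident 1: others sum to 50; max(0, 61 - 50) = 11.
Resident 2: others sum to 43; max(0, 61 - 43) = 18.
Resident 3: others sum to 67; max(0, 61 - 67) = 0.
Resident 4: others sum to 53; max(0, 61 - 53) = 8.
Total collected = 11 + 18 + 0 + 8 = 37.

37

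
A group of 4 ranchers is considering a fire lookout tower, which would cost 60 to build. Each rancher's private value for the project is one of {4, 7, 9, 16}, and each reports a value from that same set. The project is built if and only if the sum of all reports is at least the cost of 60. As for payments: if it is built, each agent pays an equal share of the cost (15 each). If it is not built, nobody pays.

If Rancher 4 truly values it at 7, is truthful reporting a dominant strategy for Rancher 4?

Check each profile of the others' reports and compare truth against every alternative report.
Others report (4, 4, 4): truth gives 0, best alternative gives 0.
Others report (4, 4, 7): truth gives 0, best alternative gives 0.
Others report (4, 4, 9): truth gives 0, best alternative gives 0.
Others report (4, 4, 16): truth gives 0, best alternative gives 0.
Others report (4, 7, 4): truth gives 0, best alternative gives 0.
Others report (4, 7, 7): truth gives 0, best alternative gives 0.
(Remaining 58 profiles checked similarly; truth is weakly best in each.)
In every case the truthful report is at least as good as any alternative, so it is a dominant strategy.

Yes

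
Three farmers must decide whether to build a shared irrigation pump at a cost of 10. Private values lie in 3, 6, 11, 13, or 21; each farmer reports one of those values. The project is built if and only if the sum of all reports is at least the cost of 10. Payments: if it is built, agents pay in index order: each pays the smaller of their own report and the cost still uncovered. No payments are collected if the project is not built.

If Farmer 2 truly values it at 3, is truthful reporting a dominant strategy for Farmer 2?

Check each profile of the others' reports and compare truth against every alternative report.
Others report (3, 3): truth gives 0, best alternative gives -3.
Others report (3, 6): truth gives 0, best alternative gives -3.
Others report (3, 11): truth gives 0, best alternative gives -3.
Others report (3, 13): truth gives 0, best alternative gives -3.
Others report (3, 21): truth gives 0, best alternative gives -3.
Others report (6, 3): truth gives 0, best alternative gives -1.
(Remaining 19 profiles checked similarly; truth is weakly best in each.)
In every case the truthful report is at least as good as any alternative, so it is a dominant strategy.

Yes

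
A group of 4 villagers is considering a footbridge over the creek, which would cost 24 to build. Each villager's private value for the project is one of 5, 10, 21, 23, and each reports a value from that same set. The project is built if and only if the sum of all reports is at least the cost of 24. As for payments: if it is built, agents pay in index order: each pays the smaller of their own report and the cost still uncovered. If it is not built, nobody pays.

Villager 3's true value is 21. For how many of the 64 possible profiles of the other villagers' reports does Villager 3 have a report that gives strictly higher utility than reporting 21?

12

Others report (5, 5, 5): truth gives 7; report 10 gives 11 > 7. Violating.
Others report (5, 5, 10): truth gives 7; report 5 gives 16 > 7. Violating.
Others report (5, 5, 21): truth gives 7; report 5 gives 16 > 7. Violating.
Others report (5, 5, 23): truth gives 7; report 5 gives 16 > 7. Violating.
Others report (5, 21, 5): truth gives 21; no alternative beats it.
Others report (5, 21, 10): truth gives 21; no alternative beats it.
(Checking all 64 profiles: 12 have a profitable deviation, 52 do not.)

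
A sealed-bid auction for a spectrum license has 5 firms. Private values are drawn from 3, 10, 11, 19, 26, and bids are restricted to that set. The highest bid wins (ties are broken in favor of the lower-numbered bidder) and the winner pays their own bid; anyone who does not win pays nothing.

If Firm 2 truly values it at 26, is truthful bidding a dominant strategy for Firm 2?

Consider the case where Firm 1 bids 3, Firm 3 bids 3, Firm 4 bids 3 and Firm 5 bids 3.
Truthful bid 26: wins, pays 26, utility 26 - 26 = 0.
Bid 10 instead: wins, pays 10, utility 26 - 10 = 16.
Since 16 > 0, bidding 10 is strictly better here, so truthful bidding is not dominant.

No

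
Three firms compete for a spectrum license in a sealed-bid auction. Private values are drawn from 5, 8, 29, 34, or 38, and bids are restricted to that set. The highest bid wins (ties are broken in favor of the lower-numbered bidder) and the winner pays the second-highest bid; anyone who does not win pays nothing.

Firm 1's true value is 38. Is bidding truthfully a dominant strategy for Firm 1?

Yes

Check each profile of the others' bids and compare truth against every alternative bid.
Others bid (5, 5): truth gives 33, best alternative gives 33.
Others bid (5, 8): truth gives 30, best alternative gives 30.
Others bid (8, 5): truth gives 30, best alternative gives 30.
Others bid (8, 8): truth gives 30, best alternative gives 30.
Others bid (5, 29): truth gives 9, best alternative gives 9.
Others bid (8, 29): truth gives 9, best alternative gives 9.
(Remaining 19 profiles checked similarly; truth is weakly best in each.)
In every case the truthful bid is at least as good as any alternative, so it is a dominant strategy.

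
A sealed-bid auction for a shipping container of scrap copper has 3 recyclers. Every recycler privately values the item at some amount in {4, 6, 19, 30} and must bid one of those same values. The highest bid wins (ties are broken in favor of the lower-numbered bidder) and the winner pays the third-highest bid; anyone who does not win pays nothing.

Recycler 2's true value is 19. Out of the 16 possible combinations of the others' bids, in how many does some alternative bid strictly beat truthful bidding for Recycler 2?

Others bid (4, 30): truth gives 0; bid 30 gives 15 > 0. Violating.
Others bid (6, 30): truth gives 0; bid 30 gives 13 > 0. Violating.
Others bid (19, 4): truth gives 0; bid 30 gives 15 > 0. Violating.
Others bid (19, 6): truth gives 0; bid 30 gives 13 > 0. Violating.
Others bid (4, 4): truth gives 15; no alternative beats it.
Others bid (4, 6): truth gives 15; no alternative beats it.
(Checking all 16 profiles: 4 have a profitable deviation, 12 do not.)

4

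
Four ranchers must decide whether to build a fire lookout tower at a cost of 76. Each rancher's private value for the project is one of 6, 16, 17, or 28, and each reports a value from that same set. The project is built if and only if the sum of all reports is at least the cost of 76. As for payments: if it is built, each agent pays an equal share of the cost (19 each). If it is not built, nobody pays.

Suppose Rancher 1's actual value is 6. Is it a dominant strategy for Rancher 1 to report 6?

Yes

Check each profile of the others' reports and compare truth against every alternative report.
Others report (6, 28, 28): truth gives 0, best alternative gives -13.
Others report (16, 16, 28): truth gives 0, best alternative gives -13.
Others report (16, 17, 28): truth gives 0, best alternative gives -13.
Others report (16, 28, 16): truth gives 0, best alternative gives -13.
Others report (16, 28, 17): truth gives 0, best alternative gives -13.
Others report (17, 16, 28): truth gives 0, best alternative gives -13.
(Remaining 58 profiles checked similarly; truth is weakly best in each.)
In every case the truthful report is at least as good as any alternative, so it is a dominant strategy.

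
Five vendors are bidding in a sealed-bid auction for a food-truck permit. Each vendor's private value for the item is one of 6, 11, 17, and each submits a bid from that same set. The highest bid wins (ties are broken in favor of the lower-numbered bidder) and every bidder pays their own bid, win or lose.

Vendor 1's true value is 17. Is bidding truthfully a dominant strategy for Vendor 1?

Consider the case where Vendor 2 bids 6, Vendor 3 bids 6, Vendor 4 bids 6 and Vendor 5 bids 6.
Truthful bid 17: wins, pays 17, utility 17 - 17 = 0.
Bid 6 instead: wins, pays 6, utility 17 - 6 = 11.
Since 11 > 0, bidding 6 is strictly better here, so truthful bidding is not dominant.

No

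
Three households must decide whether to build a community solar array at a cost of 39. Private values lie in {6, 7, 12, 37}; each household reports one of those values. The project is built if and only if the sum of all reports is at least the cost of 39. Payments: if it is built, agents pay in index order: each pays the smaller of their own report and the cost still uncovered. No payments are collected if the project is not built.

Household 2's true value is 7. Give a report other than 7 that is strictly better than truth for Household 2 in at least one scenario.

Suppose Household 1 reports 6 and Household 3 reports 37.
Report 7: project built, pays 7, utility 7 - 7 = 0.
Report 6: project built, pays 6, utility 7 - 6 = 1.
So reporting 6 beats truth here (1 > 0).

6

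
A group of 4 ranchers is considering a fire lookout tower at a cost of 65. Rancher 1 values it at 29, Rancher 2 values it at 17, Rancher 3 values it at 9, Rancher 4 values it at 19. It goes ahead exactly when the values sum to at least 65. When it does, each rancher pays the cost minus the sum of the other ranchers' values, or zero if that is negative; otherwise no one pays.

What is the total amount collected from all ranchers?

Total value 74 ≥ cost 65, so it is built.
Rancher 1: others sum to 45; max(0, 65 - 45) = 20.
Rancher 2: others sum to 57; max(0, 65 - 57) = 8.
Rancher 3: others sum to 65; max(0, 65 - 65) = 0.
Rancher 4: others sum to 55; max(0, 65 - 55) = 10.
Total collected = 20 + 8 + 0 + 10 = 38.

38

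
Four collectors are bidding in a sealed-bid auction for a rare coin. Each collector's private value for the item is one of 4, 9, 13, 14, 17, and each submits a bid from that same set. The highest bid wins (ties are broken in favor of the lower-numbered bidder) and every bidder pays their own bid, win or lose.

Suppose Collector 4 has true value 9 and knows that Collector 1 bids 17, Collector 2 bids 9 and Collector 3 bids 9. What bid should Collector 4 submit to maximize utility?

4

Bid 4: loses but pays 4, utility -4.
Bid 9: loses but pays 9, utility -9.
Bid 13: loses but pays 13, utility -13.
Bid 14: loses but pays 14, utility -14.
Bid 17: loses but pays 17, utility -17.
The best choice is 4 with utility -4.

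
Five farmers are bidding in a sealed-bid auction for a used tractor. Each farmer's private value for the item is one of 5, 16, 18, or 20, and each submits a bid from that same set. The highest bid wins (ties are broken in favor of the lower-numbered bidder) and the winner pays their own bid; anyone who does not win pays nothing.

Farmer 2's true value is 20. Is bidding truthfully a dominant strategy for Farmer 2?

No

Consider the case where Farmer 1 bids 5, Farmer 3 bids 5, Farmer 4 bids 5 and Farmer 5 bids 5.
Truthful bid 20: wins, pays 20, utility 20 - 20 = 0.
Bid 16 instead: wins, pays 16, utility 20 - 16 = 4.
Since 4 > 0, bidding 16 is strictly better here, so truthful bidding is not dominant.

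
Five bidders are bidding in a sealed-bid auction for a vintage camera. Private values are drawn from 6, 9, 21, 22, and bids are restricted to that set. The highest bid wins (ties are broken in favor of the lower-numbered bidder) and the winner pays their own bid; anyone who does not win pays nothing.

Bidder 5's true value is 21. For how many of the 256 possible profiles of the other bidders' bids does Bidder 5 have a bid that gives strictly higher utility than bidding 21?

Others bid (6, 6, 6, 6): truth gives 0; bid 9 gives 12 > 0. Violating.
Others bid (6, 6, 6, 9): truth gives 0; no alternative beats it.
Others bid (6, 6, 6, 21): truth gives 0; no alternative beats it.
(Checking all 256 profiles: 1 has a profitable deviation, 255 do not.)

1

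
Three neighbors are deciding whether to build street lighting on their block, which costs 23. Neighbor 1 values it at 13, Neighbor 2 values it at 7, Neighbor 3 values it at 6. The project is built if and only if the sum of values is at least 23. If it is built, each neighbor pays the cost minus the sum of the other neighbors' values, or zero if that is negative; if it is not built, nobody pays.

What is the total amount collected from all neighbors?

17

Total value 26 ≥ cost 23, so it is built.
Neighbor 1: others sum to 13; max(0, 23 - 13) = 10.
Neighbor 2: others sum to 19; max(0, 23 - 19) = 4.
Neighbor 3: others sum to 20; max(0, 23 - 20) = 3.
Total collected = 10 + 4 + 3 = 17.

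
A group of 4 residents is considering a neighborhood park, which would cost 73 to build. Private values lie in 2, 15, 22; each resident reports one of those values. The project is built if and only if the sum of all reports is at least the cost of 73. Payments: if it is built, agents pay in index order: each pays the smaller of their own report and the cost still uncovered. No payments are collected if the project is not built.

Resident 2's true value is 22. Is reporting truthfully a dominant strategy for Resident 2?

No

Consider the case where Resident 1 reports 15, Resident 3 reports 22 and Resident 4 reports 22.
Truthful report 22: project built, pays 22, utility 22 - 22 = 0.
Report 15 instead: project built, pays 15, utility 22 - 15 = 7.
Since 7 > 0, reporting 15 is strictly better here, so truthful reporting is not dominant.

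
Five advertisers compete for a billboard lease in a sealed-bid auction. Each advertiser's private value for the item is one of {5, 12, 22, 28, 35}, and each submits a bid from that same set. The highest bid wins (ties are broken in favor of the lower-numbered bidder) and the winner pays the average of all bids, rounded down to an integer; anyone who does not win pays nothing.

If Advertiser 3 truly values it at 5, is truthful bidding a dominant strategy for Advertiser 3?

Yes

Check each profile of the others' bids and compare truth against every alternative bid.
Others bid (5, 5, 12, 12): truth gives 0, best alternative gives -4.
Others bid (5, 5, 5, 12): truth gives 0, best alternative gives -2.
Others bid (5, 5, 12, 5): truth gives 0, best alternative gives -2.
Others bid (5, 5, 5, 5): truth gives 0, best alternative gives -1.
Others bid (5, 5, 5, 22): truth gives 0, best alternative gives 0.
Others bid (5, 5, 5, 28): truth gives 0, best alternative gives 0.
(Remaining 619 profiles checked similarly; truth is weakly best in each.)
In every case the truthful bid is at least as good as any alternative, so it is a dominant strategy.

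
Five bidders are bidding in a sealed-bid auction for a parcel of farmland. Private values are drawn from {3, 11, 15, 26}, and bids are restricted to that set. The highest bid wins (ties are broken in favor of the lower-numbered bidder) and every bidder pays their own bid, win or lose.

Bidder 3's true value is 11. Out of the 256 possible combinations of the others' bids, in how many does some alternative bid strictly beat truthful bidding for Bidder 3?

252

Others bid (3, 3, 3, 15): truth gives -11; bid 3 gives -3 > -11. Violating.
Others bid (3, 3, 3, 26): truth gives -11; bid 3 gives -3 > -11. Violating.
Others bid (3, 3, 11, 15): truth gives -11; bid 3 gives -3 > -11. Violating.
Others bid (3, 3, 11, 26): truth gives -11; bid 3 gives -3 > -11. Violating.
Others bid (3, 3, 3, 3): truth gives 0; no alternative beats it.
Others bid (3, 3, 3, 11): truth gives 0; no alternative beats it.
(Checking all 256 profiles: 252 have a profitable deviation, 4 do not.)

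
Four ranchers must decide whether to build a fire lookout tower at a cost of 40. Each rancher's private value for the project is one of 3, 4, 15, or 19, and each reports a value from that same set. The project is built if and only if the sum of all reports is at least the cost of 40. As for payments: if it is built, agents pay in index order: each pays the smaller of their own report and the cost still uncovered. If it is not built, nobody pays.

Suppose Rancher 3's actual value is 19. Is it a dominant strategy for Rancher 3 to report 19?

No

Consider the case where Rancher 1 reports 3, Rancher 2 reports 3 and Rancher 4 reports 19.
Truthful report 19: project built, pays 19, utility 19 - 19 = 0.
Report 15 instead: project built, pays 15, utility 19 - 15 = 4.
Since 4 > 0, reporting 15 is strictly better here, so truthful reporting is not dominant.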